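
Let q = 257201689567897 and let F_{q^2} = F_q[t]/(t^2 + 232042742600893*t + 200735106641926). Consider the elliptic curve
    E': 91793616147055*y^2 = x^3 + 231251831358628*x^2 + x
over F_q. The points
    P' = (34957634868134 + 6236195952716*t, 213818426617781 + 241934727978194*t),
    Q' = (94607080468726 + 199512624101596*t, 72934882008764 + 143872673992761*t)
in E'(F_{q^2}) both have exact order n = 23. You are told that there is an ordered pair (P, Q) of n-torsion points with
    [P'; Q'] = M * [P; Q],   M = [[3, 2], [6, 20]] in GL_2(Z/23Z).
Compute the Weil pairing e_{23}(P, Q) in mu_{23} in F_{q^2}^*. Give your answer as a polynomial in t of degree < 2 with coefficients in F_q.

e_{23} is bilinear + alternating on E[23], so e_{23}(3*P + 2*Q, 6*P + 20*Q) = e_{23}(P,Q)^(3*20-2*6).
Inverting 2 mod 23: 12. Thus e_{23}(P,Q) = e(P',Q')^{12}.
Undo Montgomery via alpha=210357313573477, beta=127675917178780: (a',b')=(138908407030344,56952575745706) over F_{257201689567897}.
Build f_{23,P'} and f_{23,Q'} via the 5-bit ladder of 23=10111_2; evaluate at shifted divisors; quotient in F_{257201689567897^2}.
So e_{23}(P',Q') = 253959765737008 + 212242942344693*t.
Thus e_{23}(P,Q) = 109339096385303 + 176041081789157*t.

109339096385303 + 176041081789157*t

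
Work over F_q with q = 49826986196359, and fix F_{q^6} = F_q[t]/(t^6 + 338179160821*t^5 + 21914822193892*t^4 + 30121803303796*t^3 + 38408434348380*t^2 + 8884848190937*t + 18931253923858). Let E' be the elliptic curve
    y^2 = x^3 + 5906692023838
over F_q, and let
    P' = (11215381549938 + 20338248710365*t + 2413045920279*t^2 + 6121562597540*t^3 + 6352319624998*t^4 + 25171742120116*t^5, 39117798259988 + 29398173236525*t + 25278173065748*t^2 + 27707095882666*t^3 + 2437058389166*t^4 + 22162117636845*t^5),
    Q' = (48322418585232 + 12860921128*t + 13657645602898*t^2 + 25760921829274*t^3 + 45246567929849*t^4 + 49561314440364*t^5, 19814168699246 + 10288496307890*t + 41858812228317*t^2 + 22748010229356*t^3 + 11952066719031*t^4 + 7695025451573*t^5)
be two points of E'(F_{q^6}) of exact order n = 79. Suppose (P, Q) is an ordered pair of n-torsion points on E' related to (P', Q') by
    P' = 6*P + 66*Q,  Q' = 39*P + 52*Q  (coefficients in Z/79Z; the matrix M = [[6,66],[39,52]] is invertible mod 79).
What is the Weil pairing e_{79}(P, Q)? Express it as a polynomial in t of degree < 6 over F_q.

e_{79} is bilinear + alternating on E[79], so e_{79}(6*P + 66*Q, 39*P + 52*Q) = e_{79}(P,Q)^(6*52-66*39).
6*52 - 66*39 = -2262; reduced mod 79: det = 29, inverse 30.
Run Miller on y^2=x^3+5906692023838 over F_{49826986196359}: ladder 1001111 (7 bits); e = f_P(D_Q)/f_Q(D_P).
The quotient is 24320877121192 + 34563561608918*t + 12803466340953*t^2 + 20376064647011*t^3 + 18730313430687*t^4 + 36918805629160*t^5.
(24320877121192 + 34563561608918*t + 12803466340953*t^2 + 20376064647011*t^3 + 18730313430687*t^4 + 36918805629160*t^5)^{30} mod (49826986196359,f) = 48379079789981 + 5004038637899*t + 37864926736035*t^2 + 48456804896138*t^3 + 23408591834586*t^4 + 12318230289177*t^5.

48379079789981 + 5004038637899*t + 37864926736035*t^2 + 48456804896138*t^3 + 23408591834586*t^4 + 12318230289177*t^5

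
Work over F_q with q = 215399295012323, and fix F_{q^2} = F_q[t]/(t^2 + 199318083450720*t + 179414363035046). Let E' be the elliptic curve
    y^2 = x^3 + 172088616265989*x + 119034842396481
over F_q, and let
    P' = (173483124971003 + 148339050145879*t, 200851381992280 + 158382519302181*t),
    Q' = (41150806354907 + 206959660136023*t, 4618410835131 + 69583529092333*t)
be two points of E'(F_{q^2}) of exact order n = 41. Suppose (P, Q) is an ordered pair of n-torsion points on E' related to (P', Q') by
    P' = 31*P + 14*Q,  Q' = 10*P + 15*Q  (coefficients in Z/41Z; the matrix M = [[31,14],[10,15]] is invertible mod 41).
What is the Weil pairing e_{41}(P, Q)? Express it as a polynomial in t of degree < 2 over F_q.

163625897700945 + 49663011336140*t

e_{41}(aP+bQ,cP+dQ) = e_{41}(P,Q)^(ad-bc); with (a,b,c,d)=(31,14,10,15) this gives the det-41 law.
31*15 - 14*10 = 325; reduced mod 41: det = 38, inverse 27.
Miller loop for e_{41} over F_{215399295012323^2}: bits of 41 = 101001; 5 double steps + 2 add steps, l/v at each.
Result: e(P',Q') = 63396713935676 + 5026407081745*t.
(63396713935676 + 5026407081745*t)^{27} mod (215399295012323,f) = 163625897700945 + 49663011336140*t.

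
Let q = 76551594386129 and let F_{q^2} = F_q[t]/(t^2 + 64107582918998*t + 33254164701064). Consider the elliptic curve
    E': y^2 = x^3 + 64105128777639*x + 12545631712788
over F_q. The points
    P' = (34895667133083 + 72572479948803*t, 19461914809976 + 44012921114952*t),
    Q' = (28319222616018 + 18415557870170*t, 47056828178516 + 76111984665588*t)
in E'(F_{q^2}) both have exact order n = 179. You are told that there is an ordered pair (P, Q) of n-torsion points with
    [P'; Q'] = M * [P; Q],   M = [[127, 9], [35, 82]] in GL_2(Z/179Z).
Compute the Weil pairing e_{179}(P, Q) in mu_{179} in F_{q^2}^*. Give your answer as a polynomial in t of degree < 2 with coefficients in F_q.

42123454017957 + 20526668979860*t

e_{179}(aP+bQ,cP+dQ) = e_{179}(P,Q)^(ad-bc); with (a,b,c,d)=(127,9,35,82) this gives the det-179 law.
det(M) mod 179 = 75; its inverse in (Z/179)^* is 74 (check: 75*74 mod 179 = 1).
8-bit Miller (10110011) on E'/F_{76551594386129} with a'=64105128777639, b'=12545631712788: accumulate tangent/chord ratios at Q'+S and P'+S'.
The quotient is 42949467551831 + 57409477144058*t.
Thus e_{179}(P,Q) = 42123454017957 + 20526668979860*t.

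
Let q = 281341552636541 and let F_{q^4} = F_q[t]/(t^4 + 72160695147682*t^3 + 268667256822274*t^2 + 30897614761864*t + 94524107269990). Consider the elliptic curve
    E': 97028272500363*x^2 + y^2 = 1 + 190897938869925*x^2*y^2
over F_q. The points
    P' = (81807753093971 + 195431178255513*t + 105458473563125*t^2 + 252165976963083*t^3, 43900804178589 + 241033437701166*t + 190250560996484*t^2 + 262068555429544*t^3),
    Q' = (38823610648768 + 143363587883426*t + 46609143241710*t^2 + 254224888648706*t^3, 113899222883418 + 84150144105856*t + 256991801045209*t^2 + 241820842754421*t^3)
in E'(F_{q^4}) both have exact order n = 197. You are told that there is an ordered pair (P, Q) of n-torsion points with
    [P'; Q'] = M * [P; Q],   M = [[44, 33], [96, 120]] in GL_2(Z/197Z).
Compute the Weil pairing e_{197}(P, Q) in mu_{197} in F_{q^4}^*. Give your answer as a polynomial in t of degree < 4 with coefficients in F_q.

210635747954969 + 213570091913964*t + 120708232635338*t^2 + 114603958404773*t^3

The 197-Weil pairing on E[197] over F_{281341552636541} is alternating-bilinear: e_{197}(P',Q') = e_{197}(P,Q)^det(M).
det(M) mod 197 = 142; its inverse in (Z/197)^* is 154 (check: 142*154 mod 197 = 1).
Map (x,y)_Ed via u=(1+y)/(1-y), v=(1+y)/((1-y)x) to Montgomery A=253338654454800,B=136119050308510; then to (a',b')=(31647656678510,21299573154124).
Build f_{197,P'} and f_{197,Q'} via the 8-bit ladder of 197=11000101_2; evaluate at shifted divisors; quotient in F_{281341552636541^4}.
f_P(D_Q)/f_Q(D_P) = 33391574382675 + 222884860992041*t + 135678400764181*t^2 + 95453485746836*t^3.
Raise to 154: e(P,Q) = 210635747954969 + 213570091913964*t + 120708232635338*t^2 + 114603958404773*t^3 in mu_{197}.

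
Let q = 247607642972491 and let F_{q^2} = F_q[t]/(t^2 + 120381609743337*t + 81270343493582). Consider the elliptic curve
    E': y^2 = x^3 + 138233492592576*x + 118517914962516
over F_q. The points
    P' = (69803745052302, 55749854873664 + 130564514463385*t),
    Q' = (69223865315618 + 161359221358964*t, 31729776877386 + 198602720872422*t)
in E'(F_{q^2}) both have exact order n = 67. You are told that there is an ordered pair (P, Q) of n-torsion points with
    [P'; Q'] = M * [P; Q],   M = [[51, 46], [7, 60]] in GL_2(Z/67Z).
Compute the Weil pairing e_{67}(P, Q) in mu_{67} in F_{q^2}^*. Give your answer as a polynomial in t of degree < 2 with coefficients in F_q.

e_{67}(aP+bQ,cP+dQ) = e_{67}(P,Q)^(ad-bc); with (a,b,c,d)=(51,46,7,60) this gives the det-67 law.
Inverting 58 mod 67: 52. Thus e_{67}(P,Q) = e(P',Q')^{52}.
Build f_{67,P'} and f_{67,Q'} via the 7-bit ladder of 67=1000011_2; evaluate at shifted divisors; quotient in F_{247607642972491^2}.
The quotient is 171062522185830 + 55646454097786*t.
Raise to 52: e(P,Q) = 76942613793874 + 88984137989491*t in mu_{67}.

76942613793874 + 88984137989491*t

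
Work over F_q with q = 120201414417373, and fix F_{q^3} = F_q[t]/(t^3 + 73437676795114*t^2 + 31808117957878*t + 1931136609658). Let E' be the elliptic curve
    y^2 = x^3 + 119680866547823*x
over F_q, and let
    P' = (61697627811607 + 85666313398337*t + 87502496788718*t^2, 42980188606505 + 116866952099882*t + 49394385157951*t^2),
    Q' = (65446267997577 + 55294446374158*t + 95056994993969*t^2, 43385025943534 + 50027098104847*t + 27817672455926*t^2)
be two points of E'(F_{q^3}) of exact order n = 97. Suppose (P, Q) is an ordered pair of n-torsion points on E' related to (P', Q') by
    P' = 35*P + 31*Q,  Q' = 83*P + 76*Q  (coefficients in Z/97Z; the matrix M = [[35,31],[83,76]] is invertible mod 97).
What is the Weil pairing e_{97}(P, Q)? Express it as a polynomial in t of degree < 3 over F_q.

113107339231755 + 100829098884014*t + 115207943654721*t^2

Since e_{97}(P,P)=e_{97}(Q,Q)=1 and e_{97}(Q,P)=e_{97}(P,Q)^{-1}, expanding e_{97}(35*P + 31*Q,83*P + 76*Q) leaves e(P,Q)^det(M).
det(M) mod 97 = 87; its inverse in (Z/97)^* is 29 (check: 87*29 mod 97 = 1).
7-bit Miller (1100001) on E'/F_{120201414417373} with a'=119680866547823, b'=0: accumulate tangent/chord ratios at Q'+S and P'+S'.
e_{97}(P',Q') = 34988102516394 + 17229866223666*t + 97050651010589*t^2.
Raise to 29: e(P,Q) = 113107339231755 + 100829098884014*t + 115207943654721*t^2 in mu_{97}.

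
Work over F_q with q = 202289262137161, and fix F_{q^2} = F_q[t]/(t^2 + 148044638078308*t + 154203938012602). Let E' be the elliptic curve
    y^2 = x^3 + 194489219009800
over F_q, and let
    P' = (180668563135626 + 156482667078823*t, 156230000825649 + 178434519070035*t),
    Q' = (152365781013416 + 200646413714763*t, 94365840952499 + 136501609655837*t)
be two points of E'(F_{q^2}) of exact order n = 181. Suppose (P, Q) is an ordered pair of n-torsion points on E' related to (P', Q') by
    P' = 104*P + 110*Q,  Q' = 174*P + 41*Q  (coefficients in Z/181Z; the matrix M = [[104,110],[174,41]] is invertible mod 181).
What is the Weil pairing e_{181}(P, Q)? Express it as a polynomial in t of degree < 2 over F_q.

e_{181} is bilinear + alternating on E[181], so e_{181}(104*P + 110*Q, 174*P + 41*Q) = e_{181}(P,Q)^(104*41-110*174).
det(M) mod 181 = 147; its inverse in (Z/181)^* is 165 (check: 147*165 mod 181 = 1).
8-bit Miller (10110101) on E'/F_{202289262137161} with a'=0, b'=194489219009800: accumulate tangent/chord ratios at Q'+S and P'+S'.
So e_{181}(P',Q') = 180967005423982 + 28361133076000*t.
(180967005423982 + 28361133076000*t)^{165} mod (202289262137161,f) = 108184397785267 + 79894153168000*t.

108184397785267 + 79894153168000*t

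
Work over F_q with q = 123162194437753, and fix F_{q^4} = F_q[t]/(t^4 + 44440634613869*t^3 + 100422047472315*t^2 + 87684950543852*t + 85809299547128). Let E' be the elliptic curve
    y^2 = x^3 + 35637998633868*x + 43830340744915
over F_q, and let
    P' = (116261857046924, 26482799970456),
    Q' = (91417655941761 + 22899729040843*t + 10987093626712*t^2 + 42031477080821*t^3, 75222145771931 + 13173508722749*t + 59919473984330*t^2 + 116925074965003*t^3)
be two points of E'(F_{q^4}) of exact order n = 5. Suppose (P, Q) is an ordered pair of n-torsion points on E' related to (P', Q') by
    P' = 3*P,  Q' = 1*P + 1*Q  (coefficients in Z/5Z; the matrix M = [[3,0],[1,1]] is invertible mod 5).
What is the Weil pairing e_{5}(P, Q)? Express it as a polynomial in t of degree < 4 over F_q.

9408186920908 + 28142028814874*t + 106772733251189*t^2 + 121121619555315*t^3

e_{5} is bilinear + alternating on E[5], so e_{5}(3*P, 1*P + 1*Q) = e_{5}(P,Q)^(3*1-0*1).
Hence e(P,Q) = e(P',Q')^{2} where 2 = 3^{-1} mod 5.
Miller loop for e_{5} over F_{123162194437753^4}: bits of 5 = 101; 2 double steps + 1 add steps, l/v at each.
e_{5}(P',Q') = 95544416844303 + 37080063961215*t + 109441302131119*t^2 + 33365075946398*t^3.
Thus e_{5}(P,Q) = 9408186920908 + 28142028814874*t + 106772733251189*t^2 + 121121619555315*t^3.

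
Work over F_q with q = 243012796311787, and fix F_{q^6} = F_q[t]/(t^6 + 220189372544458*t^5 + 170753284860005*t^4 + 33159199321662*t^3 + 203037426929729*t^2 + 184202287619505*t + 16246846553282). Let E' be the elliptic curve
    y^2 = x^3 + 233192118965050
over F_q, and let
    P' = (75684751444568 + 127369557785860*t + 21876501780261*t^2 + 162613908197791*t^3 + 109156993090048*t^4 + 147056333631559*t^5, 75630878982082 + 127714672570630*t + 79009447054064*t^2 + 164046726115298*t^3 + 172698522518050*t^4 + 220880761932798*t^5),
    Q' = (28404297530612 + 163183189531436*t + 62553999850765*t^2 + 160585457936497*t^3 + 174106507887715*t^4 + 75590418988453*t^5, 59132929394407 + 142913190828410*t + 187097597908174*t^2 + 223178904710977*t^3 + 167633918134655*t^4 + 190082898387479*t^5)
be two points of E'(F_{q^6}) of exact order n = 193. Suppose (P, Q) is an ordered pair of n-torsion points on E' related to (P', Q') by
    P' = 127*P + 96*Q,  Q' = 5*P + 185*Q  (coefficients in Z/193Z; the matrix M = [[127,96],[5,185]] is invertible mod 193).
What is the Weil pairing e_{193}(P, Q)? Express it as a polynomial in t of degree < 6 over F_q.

e_{193}(aP+bQ,cP+dQ) = e_{193}(P,Q)^(ad-bc); with (a,b,c,d)=(127,96,5,185) this gives the det-193 law.
Hence e(P,Q) = e(P',Q')^{189} where 189 = 48^{-1} mod 193.
n = 193 = (11000001)_2 (8 bits, wt 3); accumulate f_{193,P'}(Q'+S)/f_{193,P'}(S) along the 7-step ladder.
The quotient is 188375259297337 + 204353756446952*t + 69428026442070*t^2 + 166565810253289*t^3 + 237052449564577*t^4 + 151376245351253*t^5.
e_{193}(P,Q) = (188375259297337 + 204353756446952*t + 69428026442070*t^2 + 166565810253289*t^3 + 237052449564577*t^4 + 151376245351253*t^5)^{189} = 217109049471718 + 27612579530908*t + 57635733001514*t^2 + 77590497979484*t^3 + 158935025062126*t^4 + 102312267264403*t^5.

217109049471718 + 27612579530908*t + 57635733001514*t^2 + 77590497979484*t^3 + 158935025062126*t^4 + 102312267264403*t^5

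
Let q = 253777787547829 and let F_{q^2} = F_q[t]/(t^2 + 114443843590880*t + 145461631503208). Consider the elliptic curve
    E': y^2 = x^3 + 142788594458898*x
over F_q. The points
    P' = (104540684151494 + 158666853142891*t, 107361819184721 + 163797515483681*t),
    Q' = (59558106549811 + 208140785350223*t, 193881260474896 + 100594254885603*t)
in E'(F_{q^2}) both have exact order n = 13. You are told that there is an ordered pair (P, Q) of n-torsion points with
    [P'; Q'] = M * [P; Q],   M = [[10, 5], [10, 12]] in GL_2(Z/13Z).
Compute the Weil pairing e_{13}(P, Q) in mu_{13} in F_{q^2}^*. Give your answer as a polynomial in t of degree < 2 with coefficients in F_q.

Alternating bilinearity on E[13] (values in mu_{13} in F_{253777787547829^2}) gives e(P',Q') = e(P,Q)^det(M).
det(M) mod 13 = 5; its inverse in (Z/13)^* is 8 (check: 5*8 mod 13 = 1).
4-bit Miller (1101) on E'/F_{253777787547829} with a'=142788594458898, b'=0: accumulate tangent/chord ratios at Q'+S and P'+S'.
The quotient is 193424174638589 + 174830407890135*t.
Finally e_{13}(P,Q) = 169096637023574 + 76718494683136*t.

169096637023574 + 76718494683136*t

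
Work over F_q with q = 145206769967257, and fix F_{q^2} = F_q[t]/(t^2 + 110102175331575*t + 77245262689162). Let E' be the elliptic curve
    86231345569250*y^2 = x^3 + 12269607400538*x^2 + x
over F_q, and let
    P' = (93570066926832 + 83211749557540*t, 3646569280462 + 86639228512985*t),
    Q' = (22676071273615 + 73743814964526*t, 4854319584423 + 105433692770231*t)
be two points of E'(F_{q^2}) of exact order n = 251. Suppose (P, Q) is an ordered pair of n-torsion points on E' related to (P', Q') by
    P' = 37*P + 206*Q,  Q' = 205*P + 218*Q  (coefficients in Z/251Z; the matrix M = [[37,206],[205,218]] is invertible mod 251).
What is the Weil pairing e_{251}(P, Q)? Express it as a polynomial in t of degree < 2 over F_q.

Alternating bilinearity on E[251] (values in mu_{251} in F_{145206769967257^2}) gives e(P',Q') = e(P,Q)^det(M).
37*218 - 206*205 = -34164; reduced mod 251: det = 223, inverse 242.
(x,y)|->(5873232093695x+17368070508080,5873232093695y) sends E' to y^2=x^3+95135012878752*x+13928696162340.
8-bit Miller (11111011) on E'/F_{145206769967257} with a'=95135012878752, b'=13928696162340: accumulate tangent/chord ratios at Q'+S and P'+S'.
e_{251}(P',Q') = 40546863360488 + 143250611302134*t.
(40546863360488 + 143250611302134*t)^{242} mod (145206769967257,f) = 121902458141240 + 73293962174109*t.

121902458141240 + 73293962174109*t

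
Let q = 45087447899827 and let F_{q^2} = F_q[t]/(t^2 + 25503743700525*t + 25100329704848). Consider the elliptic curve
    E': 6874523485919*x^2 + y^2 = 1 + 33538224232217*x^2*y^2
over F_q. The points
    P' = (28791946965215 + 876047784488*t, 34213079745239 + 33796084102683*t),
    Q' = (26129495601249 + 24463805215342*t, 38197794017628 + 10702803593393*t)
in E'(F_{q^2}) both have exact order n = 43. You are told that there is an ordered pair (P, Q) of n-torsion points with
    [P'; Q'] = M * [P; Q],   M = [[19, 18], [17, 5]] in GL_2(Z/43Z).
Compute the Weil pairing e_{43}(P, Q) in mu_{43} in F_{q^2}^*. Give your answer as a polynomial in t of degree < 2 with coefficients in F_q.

40761273138559 + 37276260921727*t

e_{43} is bilinear + alternating on E[43], so e_{43}(19*P + 18*Q, 17*P + 5*Q) = e_{43}(P,Q)^(19*5-18*17).
Hence e(P,Q) = e(P',Q')^{11} where 11 = 4^{-1} mod 43.
Edwards a_E,d_E -> Montgomery A=33534055838427,B=8464477448571 -> Weierstrass 40469851719504,12045886202784 via alpha=21764607252965,beta=15877798763339.
Double-and-add over 101011: 6-1 doublings, 4-1 additions; each step l_{T,T}/v_{2T} or l_{T,P'}/v at Q'+S for random S.
The quotient is 16887960980336 + 20597630594125*t.
e_{43}(P,Q) = (16887960980336 + 20597630594125*t)^{11} = 40761273138559 + 37276260921727*t.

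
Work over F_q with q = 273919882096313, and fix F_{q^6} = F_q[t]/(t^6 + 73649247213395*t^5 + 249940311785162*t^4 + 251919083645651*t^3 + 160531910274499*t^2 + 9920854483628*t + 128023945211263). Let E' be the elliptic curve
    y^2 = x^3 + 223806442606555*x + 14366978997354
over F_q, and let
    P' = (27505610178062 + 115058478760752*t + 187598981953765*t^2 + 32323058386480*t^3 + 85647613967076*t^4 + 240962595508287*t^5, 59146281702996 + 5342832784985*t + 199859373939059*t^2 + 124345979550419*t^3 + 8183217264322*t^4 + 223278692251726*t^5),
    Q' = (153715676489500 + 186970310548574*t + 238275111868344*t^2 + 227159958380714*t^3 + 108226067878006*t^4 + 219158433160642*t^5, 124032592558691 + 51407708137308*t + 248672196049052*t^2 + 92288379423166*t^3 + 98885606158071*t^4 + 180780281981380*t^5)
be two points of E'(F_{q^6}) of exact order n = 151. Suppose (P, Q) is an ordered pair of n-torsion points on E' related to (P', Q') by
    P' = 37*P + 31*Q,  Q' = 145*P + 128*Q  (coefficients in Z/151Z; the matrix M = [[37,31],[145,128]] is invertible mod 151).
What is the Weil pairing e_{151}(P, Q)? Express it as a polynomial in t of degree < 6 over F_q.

Under M = [[37,31],[145,128]] in GL_2(Z/151), e_{151}(P',Q') = e_{151}(P,Q)^(37*128-31*145 mod 151).
So e_{151}(P,Q) = e_{151}(P',Q')^{99}, since 90*99 = 1 mod 151.
8-bit Miller (10010111) on E'/F_{273919882096313} with a'=223806442606555, b'=14366978997354: accumulate tangent/chord ratios at Q'+S and P'+S'.
e_{151}(P',Q') = 224690920855910 + 251755886178033*t + 47743908430432*t^2 + 179942303269212*t^3 + 103289399041457*t^4 + 41660747768156*t^5.
Raise to 99: e(P,Q) = 41938109711099 + 176359889951869*t + 221663391640167*t^2 + 109015639353267*t^3 + 181308895761588*t^4 + 42177263924444*t^5 in mu_{151}.

41938109711099 + 176359889951869*t + 221663391640167*t^2 + 109015639353267*t^3 + 181308895761588*t^4 + 42177263924444*t^5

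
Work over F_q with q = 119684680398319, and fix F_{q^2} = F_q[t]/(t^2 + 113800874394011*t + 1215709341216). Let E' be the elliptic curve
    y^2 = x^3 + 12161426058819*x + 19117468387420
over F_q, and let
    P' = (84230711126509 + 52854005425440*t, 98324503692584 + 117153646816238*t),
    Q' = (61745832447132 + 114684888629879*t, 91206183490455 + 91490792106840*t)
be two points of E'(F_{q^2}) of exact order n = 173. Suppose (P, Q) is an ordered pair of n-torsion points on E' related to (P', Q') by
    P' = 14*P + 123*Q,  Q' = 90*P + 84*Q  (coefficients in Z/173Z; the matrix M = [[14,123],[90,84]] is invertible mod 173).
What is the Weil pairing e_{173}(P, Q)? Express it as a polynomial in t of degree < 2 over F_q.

Since e_{173}(P,P)=e_{173}(Q,Q)=1 and e_{173}(Q,P)=e_{173}(P,Q)^{-1}, expanding e_{173}(14*P + 123*Q,90*P + 84*Q) leaves e(P,Q)^det(M).
Inverting 140 mod 173: 152. Thus e_{173}(P,Q) = e(P',Q')^{152}.
Double-and-add over 10101101: 8-1 doublings, 5-1 additions; each step l_{T,T}/v_{2T} or l_{T,P'}/v at Q'+S for random S.
Result: e(P',Q') = 21215198941832 + 13179988940873*t.
Hence e(P,Q) = 98389357876080 + 97774646648695*t in F_{119684680398319^2}^*.

98389357876080 + 97774646648695*t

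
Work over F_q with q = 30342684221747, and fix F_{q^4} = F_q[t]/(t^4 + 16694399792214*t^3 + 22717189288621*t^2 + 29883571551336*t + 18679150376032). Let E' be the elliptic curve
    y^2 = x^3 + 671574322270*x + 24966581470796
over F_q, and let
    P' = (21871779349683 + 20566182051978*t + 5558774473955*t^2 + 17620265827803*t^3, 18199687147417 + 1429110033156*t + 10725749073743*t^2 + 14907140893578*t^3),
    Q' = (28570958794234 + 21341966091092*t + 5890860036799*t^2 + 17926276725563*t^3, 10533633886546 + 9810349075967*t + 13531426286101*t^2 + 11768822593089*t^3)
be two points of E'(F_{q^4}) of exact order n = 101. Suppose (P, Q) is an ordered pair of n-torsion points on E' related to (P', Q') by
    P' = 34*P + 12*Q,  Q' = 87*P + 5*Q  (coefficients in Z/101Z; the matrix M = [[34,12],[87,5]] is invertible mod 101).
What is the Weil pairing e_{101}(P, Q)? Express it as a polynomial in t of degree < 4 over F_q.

Under M = [[34,12],[87,5]] in GL_2(Z/101), e_{101}(P',Q') = e_{101}(P,Q)^(34*5-12*87 mod 101).
Hence e(P,Q) = e(P',Q')^{26} where 26 = 35^{-1} mod 101.
n = 101 = (1100101)_2 (7 bits, wt 4); accumulate f_{101,P'}(Q'+S)/f_{101,P'}(S) along the 6-step ladder.
f_P(D_Q)/f_Q(D_P) = 26261388028317 + 22342390916372*t + 16657232005802*t^2 + 6964931745539*t^3.
(26261388028317 + 22342390916372*t + 16657232005802*t^2 + 6964931745539*t^3)^{26} mod (30342684221747,f) = 27426448909392 + 12966613493*t + 13423469112972*t^2 + 19843366457541*t^3.

27426448909392 + 12966613493*t + 13423469112972*t^2 + 19843366457541*t^3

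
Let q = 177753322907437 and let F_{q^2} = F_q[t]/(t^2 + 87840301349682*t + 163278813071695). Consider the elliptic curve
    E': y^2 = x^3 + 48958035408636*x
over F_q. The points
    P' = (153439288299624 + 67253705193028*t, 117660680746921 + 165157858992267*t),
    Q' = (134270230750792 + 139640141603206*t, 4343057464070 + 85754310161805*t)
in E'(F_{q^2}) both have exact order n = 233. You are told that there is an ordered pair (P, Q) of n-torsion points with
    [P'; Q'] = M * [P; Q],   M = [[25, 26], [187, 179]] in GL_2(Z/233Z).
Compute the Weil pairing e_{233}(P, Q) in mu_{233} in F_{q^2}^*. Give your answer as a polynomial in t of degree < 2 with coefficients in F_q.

e_{233}(aP+bQ,cP+dQ) = e_{233}(P,Q)^(ad-bc); with (a,b,c,d)=(25,26,187,179) this gives the det-233 law.
Hence e(P,Q) = e(P',Q')^{59} where 59 = 79^{-1} mod 233.
n = 233 = (11101001)_2 (8 bits, wt 5); accumulate f_{233,P'}(Q'+S)/f_{233,P'}(S) along the 7-step ladder.
Miller gives e_{233}(P',Q') = 77132343090425 + 85101409940604*t in F_{177753322907437^2}.
Raise to 59: e(P,Q) = 52036747705114 + 129451730132421*t in mu_{233}.

52036747705114 + 129451730132421*t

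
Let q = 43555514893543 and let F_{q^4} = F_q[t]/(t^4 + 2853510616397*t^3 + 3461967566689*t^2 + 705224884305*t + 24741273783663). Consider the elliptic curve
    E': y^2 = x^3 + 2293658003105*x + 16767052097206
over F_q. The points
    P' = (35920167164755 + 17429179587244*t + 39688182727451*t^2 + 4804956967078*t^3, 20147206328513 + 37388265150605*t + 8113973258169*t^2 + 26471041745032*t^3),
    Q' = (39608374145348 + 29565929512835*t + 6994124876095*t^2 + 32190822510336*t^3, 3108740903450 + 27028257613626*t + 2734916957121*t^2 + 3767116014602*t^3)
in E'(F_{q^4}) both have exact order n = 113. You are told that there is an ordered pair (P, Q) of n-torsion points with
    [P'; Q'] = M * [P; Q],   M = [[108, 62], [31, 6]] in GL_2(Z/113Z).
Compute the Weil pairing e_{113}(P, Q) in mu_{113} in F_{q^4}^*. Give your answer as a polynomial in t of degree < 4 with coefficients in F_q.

Under M = [[108,62],[31,6]] in GL_2(Z/113), e_{113}(P',Q') = e_{113}(P,Q)^(108*6-62*31 mod 113).
108*6 - 62*31 = -1274; reduced mod 113: det = 82, inverse 51.
n = 113 = (1110001)_2 (7 bits, wt 4); accumulate f_{113,P'}(Q'+S)/f_{113,P'}(S) along the 6-step ladder.
Miller gives e_{113}(P',Q') = 20681923553665 + 29764231477987*t + 41900961786846*t^2 + 38161312994543*t^3 in F_{43555514893543^4}.
(20681923553665 + 29764231477987*t + 41900961786846*t^2 + 38161312994543*t^3)^{51} mod (43555514893543,f) = 27266050475408 + 28376822381601*t + 22157617142249*t^2 + 20226654566555*t^3.

27266050475408 + 28376822381601*t + 22157617142249*t^2 + 20226654566555*t^3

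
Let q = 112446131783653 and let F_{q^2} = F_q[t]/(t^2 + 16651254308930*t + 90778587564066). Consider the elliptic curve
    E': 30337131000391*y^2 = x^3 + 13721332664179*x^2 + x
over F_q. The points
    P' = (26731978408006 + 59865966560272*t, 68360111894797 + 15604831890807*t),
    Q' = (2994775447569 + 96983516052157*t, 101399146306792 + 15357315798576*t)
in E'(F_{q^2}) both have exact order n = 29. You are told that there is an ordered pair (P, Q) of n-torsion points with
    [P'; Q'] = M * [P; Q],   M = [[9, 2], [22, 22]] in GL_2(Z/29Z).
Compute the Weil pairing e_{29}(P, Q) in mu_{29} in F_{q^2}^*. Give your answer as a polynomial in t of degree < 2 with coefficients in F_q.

The 29-Weil pairing on E[29] over F_{112446131783653} is alternating-bilinear: e_{29}(P',Q') = e_{29}(P,Q)^det(M).
So e_{29}(P,Q) = e_{29}(P',Q')^{13}, since 9*13 = 1 mod 29.
Undo Montgomery via alpha=15023590050091, beta=12027125113599: (a',b')=(90147176546428,78701762249812) over F_{112446131783653}.
Build f_{29,P'} and f_{29,Q'} via the 5-bit ladder of 29=11101_2; evaluate at shifted divisors; quotient in F_{112446131783653^2}.
The quotient is 45805268992396 + 74516910475898*t.
Finally e_{29}(P,Q) = 56519086256518 + 35751983972411*t.

56519086256518 + 35751983972411*t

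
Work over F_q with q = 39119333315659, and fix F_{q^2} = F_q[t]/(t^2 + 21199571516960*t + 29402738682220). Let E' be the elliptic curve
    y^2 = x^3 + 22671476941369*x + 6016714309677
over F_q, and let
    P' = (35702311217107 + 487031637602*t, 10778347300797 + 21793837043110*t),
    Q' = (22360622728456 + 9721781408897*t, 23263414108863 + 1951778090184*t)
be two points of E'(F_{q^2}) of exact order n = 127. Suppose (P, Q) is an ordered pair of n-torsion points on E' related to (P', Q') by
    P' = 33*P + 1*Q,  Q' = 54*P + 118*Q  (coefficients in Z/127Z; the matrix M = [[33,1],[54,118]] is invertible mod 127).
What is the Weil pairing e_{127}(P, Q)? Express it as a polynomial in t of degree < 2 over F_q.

e_{127} is bilinear + alternating on E[127], so e_{127}(33*P + 1*Q, 54*P + 118*Q) = e_{127}(P,Q)^(33*118-1*54).
det(M) mod 127 = 30; its inverse in (Z/127)^* is 72 (check: 30*72 mod 127 = 1).
Miller loop for e_{127} over F_{39119333315659^2}: bits of 127 = 1111111; 6 double steps + 6 add steps, l/v at each.
The quotient is 19867658216039 + 30590967584257*t.
(19867658216039 + 30590967584257*t)^{72} mod (39119333315659,f) = 15124702673223 + 18451640580359*t.

15124702673223 + 18451640580359*t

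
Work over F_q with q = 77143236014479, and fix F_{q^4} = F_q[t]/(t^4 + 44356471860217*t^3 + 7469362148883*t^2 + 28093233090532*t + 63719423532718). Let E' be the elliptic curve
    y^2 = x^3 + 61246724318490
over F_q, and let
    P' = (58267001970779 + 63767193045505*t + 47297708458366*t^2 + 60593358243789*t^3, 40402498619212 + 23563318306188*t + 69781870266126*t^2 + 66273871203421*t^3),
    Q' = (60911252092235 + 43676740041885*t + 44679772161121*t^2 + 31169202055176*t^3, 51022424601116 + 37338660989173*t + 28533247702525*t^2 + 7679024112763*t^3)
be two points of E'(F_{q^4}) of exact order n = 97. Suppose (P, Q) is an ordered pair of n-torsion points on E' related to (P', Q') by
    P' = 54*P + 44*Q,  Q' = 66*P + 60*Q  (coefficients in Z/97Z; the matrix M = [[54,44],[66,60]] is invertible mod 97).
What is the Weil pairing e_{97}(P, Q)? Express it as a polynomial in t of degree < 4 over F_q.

e_{97} is bilinear + alternating on E[97], so e_{97}(54*P + 44*Q, 66*P + 60*Q) = e_{97}(P,Q)^(54*60-44*66).
Inverting 45 mod 97: 69. Thus e_{97}(P,Q) = e(P',Q')^{69}.
Run Miller on y^2=x^3+61246724318490 over F_{77143236014479}: ladder 1100001 (7 bits); e = f_P(D_Q)/f_Q(D_P).
Miller gives e_{97}(P',Q') = 23856865216512 + 48842248386505*t + 42664928942398*t^2 + 53509109667120*t^3 in F_{77143236014479^4}.
Hence e(P,Q) = 14962244989317 + 1815770585235*t + 4099609078757*t^2 + 28322350525486*t^3 in F_{77143236014479^4}^*.

14962244989317 + 1815770585235*t + 4099609078757*t^2 + 28322350525486*t^3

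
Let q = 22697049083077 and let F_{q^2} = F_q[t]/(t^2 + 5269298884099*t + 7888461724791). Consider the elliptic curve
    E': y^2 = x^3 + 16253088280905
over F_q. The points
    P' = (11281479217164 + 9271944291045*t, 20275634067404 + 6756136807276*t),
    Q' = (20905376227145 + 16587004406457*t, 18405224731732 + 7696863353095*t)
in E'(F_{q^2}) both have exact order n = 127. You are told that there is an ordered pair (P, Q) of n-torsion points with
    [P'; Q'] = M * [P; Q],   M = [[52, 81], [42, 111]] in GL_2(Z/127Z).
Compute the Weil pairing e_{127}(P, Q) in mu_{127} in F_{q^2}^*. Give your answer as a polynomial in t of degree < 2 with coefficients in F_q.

13746645744238 + 1503192661458*t

Since e_{127}(P,P)=e_{127}(Q,Q)=1 and e_{127}(Q,P)=e_{127}(P,Q)^{-1}, expanding e_{127}(52*P + 81*Q,42*P + 111*Q) leaves e(P,Q)^det(M).
Hence e(P,Q) = e(P',Q')^{62} where 62 = 84^{-1} mod 127.
7-bit Miller (1111111) on E'/F_{22697049083077} with a'=0, b'=16253088280905: accumulate tangent/chord ratios at Q'+S and P'+S'.
Result: e(P',Q') = 3759579416247 + 8255886297756*t.
Finally e_{127}(P,Q) = 13746645744238 + 1503192661458*t.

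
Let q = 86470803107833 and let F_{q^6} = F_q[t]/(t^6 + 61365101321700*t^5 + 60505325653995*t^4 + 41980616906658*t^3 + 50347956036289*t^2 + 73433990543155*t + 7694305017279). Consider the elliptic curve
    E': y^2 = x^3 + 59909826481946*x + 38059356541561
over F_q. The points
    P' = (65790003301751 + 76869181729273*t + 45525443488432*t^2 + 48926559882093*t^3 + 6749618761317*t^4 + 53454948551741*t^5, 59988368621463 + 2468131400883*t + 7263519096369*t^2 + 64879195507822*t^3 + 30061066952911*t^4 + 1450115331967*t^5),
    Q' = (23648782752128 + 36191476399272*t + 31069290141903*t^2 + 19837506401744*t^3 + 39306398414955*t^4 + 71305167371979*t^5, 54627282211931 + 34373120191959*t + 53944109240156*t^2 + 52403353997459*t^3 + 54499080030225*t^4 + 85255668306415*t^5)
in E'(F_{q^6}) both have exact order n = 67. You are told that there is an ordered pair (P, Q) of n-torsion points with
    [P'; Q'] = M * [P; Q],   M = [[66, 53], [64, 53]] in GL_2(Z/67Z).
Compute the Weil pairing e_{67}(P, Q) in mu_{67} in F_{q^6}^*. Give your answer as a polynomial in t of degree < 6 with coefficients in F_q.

70406358853105 + 38244205478519*t + 62293931509566*t^2 + 25726045516447*t^3 + 82891106726011*t^4 + 10873741170738*t^5

Alternating bilinearity on E[67] (values in mu_{67} in F_{86470803107833^6}) gives e(P',Q') = e(P,Q)^det(M).
Hence e(P,Q) = e(P',Q')^{55} where 55 = 39^{-1} mod 67.
Miller loop for e_{67} over F_{86470803107833^6}: bits of 67 = 1000011; 6 double steps + 2 add steps, l/v at each.
f_P(D_Q)/f_Q(D_P) = 40069197542847 + 44485635231086*t + 54031728277451*t^2 + 56494798148369*t^3 + 44096431685501*t^4 + 23595929852825*t^5.
(40069197542847 + 44485635231086*t + 54031728277451*t^2 + 56494798148369*t^3 + 44096431685501*t^4 + 23595929852825*t^5)^{55} mod (86470803107833,f) = 70406358853105 + 38244205478519*t + 62293931509566*t^2 + 25726045516447*t^3 + 82891106726011*t^4 + 10873741170738*t^5.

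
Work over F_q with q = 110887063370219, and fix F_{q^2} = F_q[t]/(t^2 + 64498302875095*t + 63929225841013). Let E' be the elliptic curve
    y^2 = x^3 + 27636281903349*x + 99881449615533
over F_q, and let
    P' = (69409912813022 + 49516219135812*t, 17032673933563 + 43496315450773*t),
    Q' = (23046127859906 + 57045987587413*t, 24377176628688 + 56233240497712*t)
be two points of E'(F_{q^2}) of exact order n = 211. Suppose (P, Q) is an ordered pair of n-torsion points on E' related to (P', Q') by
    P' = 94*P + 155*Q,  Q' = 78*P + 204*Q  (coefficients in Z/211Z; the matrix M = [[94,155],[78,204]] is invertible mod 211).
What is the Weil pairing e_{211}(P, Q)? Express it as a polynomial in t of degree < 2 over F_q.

Alternating bilinearity on E[211] (values in mu_{211} in F_{110887063370219^2}) gives e(P',Q') = e(P,Q)^det(M).
Inverting 123 mod 211: 199. Thus e_{211}(P,Q) = e(P',Q')^{199}.
n = 211 = (11010011)_2 (8 bits, wt 5); accumulate f_{211,P'}(Q'+S)/f_{211,P'}(S) along the 7-step ladder.
e_{211}(P',Q') = 34263784183758 + 88222766818985*t.
Finally e_{211}(P,Q) = 102241479406903 + 11009766905544*t.

102241479406903 + 11009766905544*t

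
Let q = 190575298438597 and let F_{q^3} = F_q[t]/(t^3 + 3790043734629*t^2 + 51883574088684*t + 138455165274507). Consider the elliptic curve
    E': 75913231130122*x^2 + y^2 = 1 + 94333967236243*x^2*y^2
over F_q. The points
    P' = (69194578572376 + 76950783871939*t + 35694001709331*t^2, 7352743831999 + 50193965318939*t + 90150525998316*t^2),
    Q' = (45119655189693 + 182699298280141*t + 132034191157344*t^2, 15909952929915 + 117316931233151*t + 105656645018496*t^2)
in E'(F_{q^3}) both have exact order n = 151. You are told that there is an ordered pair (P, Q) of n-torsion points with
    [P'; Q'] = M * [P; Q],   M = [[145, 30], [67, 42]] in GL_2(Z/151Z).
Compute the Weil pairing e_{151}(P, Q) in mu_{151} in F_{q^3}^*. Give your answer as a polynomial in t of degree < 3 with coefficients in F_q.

11174328053460 + 6149069478111*t + 161191536182371*t^2

Under M = [[145,30],[67,42]] in GL_2(Z/151), e_{151}(P',Q') = e_{151}(P,Q)^(145*42-30*67 mod 151).
Hence e(P,Q) = e(P',Q')^{101} where 101 = 3^{-1} mod 151.
Edwards a_E,d_E -> Montgomery A=7125542671733,B=107388360666657 -> Weierstrass 0,104801425457178 via alpha=60137082800827,beta=43038640583119.
Double-and-add over 10010111: 8-1 doublings, 5-1 additions; each step l_{T,T}/v_{2T} or l_{T,P'}/v at Q'+S for random S.
f_P(D_Q)/f_Q(D_P) = 150285982471899 + 53960799391940*t + 112203767023959*t^2.
Raise to 101: e(P,Q) = 11174328053460 + 6149069478111*t + 161191536182371*t^2 in mu_{151}.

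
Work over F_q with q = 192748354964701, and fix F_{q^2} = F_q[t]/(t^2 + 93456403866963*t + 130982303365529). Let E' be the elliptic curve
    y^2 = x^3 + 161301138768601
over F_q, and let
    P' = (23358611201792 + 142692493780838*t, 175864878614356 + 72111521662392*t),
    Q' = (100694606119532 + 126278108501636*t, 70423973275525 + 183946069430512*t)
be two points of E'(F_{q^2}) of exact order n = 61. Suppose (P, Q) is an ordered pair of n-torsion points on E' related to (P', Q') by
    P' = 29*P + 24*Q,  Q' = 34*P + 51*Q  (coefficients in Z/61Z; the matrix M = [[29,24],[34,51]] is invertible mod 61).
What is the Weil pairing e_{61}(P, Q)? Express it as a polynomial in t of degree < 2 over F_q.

99469193648136 + 166691502888705*t

Alternating bilinearity on E[61] (values in mu_{61} in F_{192748354964701^2}) gives e(P',Q') = e(P,Q)^det(M).
Hence e(P,Q) = e(P',Q')^{38} where 38 = 53^{-1} mod 61.
6-bit Miller (111101) on E'/F_{192748354964701} with a'=0, b'=161301138768601: accumulate tangent/chord ratios at Q'+S and P'+S'.
Result: e(P',Q') = 627798790675 + 122950136991354*t.
Thus e_{61}(P,Q) = 99469193648136 + 166691502888705*t.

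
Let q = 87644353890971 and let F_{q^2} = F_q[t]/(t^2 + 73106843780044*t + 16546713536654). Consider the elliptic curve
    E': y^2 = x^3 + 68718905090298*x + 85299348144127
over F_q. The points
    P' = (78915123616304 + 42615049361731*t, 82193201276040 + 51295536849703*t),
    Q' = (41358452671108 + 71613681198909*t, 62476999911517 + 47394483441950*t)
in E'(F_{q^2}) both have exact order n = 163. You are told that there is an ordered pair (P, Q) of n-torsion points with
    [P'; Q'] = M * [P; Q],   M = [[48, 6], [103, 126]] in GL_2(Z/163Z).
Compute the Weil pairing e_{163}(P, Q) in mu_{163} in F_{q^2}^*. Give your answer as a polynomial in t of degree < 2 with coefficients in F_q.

11533189752546 + 57821516229077*t

e_{163} is bilinear + alternating on E[163], so e_{163}(48*P + 6*Q, 103*P + 126*Q) = e_{163}(P,Q)^(48*126-6*103).
det(M) mod 163 = 51; its inverse in (Z/163)^* is 16 (check: 51*16 mod 163 = 1).
n = 163 = (10100011)_2 (8 bits, wt 4); accumulate f_{163,P'}(Q'+S)/f_{163,P'}(S) along the 7-step ladder.
e_{163}(P',Q') = 391135236210 + 7853661286712*t.
e_{163}(P,Q) = (391135236210 + 7853661286712*t)^{16} = 11533189752546 + 57821516229077*t.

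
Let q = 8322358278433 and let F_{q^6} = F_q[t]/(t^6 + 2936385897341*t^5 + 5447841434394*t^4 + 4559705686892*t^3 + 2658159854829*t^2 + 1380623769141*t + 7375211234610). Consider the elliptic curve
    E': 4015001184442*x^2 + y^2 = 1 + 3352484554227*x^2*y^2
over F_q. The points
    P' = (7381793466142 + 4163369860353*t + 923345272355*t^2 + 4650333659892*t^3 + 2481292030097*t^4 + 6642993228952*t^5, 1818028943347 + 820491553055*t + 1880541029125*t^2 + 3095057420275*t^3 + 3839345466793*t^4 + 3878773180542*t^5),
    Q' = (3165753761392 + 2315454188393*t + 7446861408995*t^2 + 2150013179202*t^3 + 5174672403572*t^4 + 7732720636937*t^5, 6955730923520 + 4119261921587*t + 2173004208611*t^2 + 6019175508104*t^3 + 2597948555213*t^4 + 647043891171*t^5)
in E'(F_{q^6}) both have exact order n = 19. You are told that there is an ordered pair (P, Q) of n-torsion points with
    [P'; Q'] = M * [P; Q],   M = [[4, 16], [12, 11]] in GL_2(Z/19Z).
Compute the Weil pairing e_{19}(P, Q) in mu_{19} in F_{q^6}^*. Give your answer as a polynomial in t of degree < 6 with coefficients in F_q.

1872963179084 + 1363056344611*t + 2422918905212*t^2 + 7093479725576*t^3 + 211124269014*t^4 + 3989442486758*t^5

e_{19}(aP+bQ,cP+dQ) = e_{19}(P,Q)^(ad-bc); with (a,b,c,d)=(4,16,12,11) this gives the det-19 law.
4*11 - 16*12 = -148; reduced mod 19: det = 4, inverse 5.
Edwards->Montgomery: u=(1+y)/(1-y), v=u/x -> 5415457445780v^2=u^3+4077834103806u^2+u; then x_W=2246218727162u+8163212855139: y^2=x^3+259507058783*x+78095141022.
Run Miller on y^2=x^3+259507058783*x+78095141022 over F_{8322358278433}: ladder 10011 (5 bits); e = f_P(D_Q)/f_Q(D_P).
So e_{19}(P',Q') = 6013155117919 + 406522298022*t + 7486709790994*t^2 + 7207096094689*t^3 + 3124684854810*t^4 + 3042743492460*t^5.
e_{19}(P,Q) = (6013155117919 + 406522298022*t + 7486709790994*t^2 + 7207096094689*t^3 + 3124684854810*t^4 + 3042743492460*t^5)^{5} = 1872963179084 + 1363056344611*t + 2422918905212*t^2 + 7093479725576*t^3 + 211124269014*t^4 + 3989442486758*t^5.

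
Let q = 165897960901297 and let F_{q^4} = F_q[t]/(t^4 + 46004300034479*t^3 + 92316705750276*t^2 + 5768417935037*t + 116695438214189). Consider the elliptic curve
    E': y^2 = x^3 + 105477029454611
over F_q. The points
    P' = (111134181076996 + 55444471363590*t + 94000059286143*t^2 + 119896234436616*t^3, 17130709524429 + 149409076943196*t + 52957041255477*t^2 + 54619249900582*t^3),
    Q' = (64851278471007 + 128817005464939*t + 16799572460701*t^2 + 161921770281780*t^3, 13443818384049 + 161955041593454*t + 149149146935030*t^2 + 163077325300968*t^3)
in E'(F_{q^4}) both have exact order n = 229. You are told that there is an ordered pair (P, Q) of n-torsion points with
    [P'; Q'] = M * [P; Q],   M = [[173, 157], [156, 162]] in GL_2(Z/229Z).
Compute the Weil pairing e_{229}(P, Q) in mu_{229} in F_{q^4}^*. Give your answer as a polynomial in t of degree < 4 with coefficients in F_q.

e_{229}(aP+bQ,cP+dQ) = e_{229}(P,Q)^(ad-bc); with (a,b,c,d)=(173,157,156,162) this gives the det-229 law.
det M = 173*162 - 157*156 = 3534 = 99 (mod 229); 99^{-1} = 192 (mod 229).
Run Miller on y^2=x^3+105477029454611 over F_{165897960901297}: ladder 11100101 (8 bits); e = f_P(D_Q)/f_Q(D_P).
f_P(D_Q)/f_Q(D_P) = 24358828666453 + 54946746864377*t + 103689370038903*t^2 + 145184892771405*t^3.
e_{229}(P,Q) = (24358828666453 + 54946746864377*t + 103689370038903*t^2 + 145184892771405*t^3)^{192} = 69360553618906 + 53602160260533*t + 83819986846810*t^2 + 114200019761608*t^3.

69360553618906 + 53602160260533*t + 83819986846810*t^2 + 114200019761608*t^3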